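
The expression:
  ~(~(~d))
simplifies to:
~d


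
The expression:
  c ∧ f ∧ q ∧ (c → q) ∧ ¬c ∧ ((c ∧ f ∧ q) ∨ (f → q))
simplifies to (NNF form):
False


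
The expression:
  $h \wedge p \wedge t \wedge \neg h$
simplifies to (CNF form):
$\text{False}$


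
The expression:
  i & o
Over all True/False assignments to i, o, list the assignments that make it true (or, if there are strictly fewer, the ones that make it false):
is true only for:
  i=True, o=True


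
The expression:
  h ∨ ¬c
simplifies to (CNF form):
h ∨ ¬c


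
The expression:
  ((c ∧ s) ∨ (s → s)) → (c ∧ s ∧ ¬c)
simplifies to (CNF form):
False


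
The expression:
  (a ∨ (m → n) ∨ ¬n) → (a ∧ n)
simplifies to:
a ∧ n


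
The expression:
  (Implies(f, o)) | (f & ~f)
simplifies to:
o | ~f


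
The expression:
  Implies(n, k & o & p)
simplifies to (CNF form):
(k | ~n) & (o | ~n) & (p | ~n)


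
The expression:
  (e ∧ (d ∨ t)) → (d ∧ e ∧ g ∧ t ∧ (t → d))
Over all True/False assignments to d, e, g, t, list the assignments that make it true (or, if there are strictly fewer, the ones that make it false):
is false only for:
  d=False, e=True, g=False, t=True;
  d=False, e=True, g=True, t=True;
  d=True, e=True, g=False, t=False;
  d=True, e=True, g=False, t=True;
  d=True, e=True, g=True, t=False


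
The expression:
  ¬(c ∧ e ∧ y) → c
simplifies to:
c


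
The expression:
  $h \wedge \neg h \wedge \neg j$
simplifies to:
$\text{False}$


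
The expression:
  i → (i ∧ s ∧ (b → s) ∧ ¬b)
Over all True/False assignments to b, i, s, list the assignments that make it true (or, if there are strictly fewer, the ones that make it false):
is false only for:
  b=False, i=True, s=False;
  b=True, i=True, s=False;
  b=True, i=True, s=True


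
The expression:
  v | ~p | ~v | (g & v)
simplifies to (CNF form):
True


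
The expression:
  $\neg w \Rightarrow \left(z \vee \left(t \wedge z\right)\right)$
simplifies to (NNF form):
$w \vee z$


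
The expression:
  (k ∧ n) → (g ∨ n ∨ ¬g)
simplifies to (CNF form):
True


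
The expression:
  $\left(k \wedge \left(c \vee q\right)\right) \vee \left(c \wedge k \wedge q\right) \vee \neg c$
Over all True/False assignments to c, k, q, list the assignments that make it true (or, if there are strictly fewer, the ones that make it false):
is false only for:
  c=True, k=False, q=False;
  c=True, k=False, q=True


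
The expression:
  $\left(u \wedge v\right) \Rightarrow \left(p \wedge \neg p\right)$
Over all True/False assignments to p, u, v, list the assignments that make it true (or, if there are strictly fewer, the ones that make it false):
is false only for:
  p=False, u=True, v=True;
  p=True, u=True, v=True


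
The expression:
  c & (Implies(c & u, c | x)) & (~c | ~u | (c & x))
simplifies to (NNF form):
c & (x | ~u)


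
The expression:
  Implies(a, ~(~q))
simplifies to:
q | ~a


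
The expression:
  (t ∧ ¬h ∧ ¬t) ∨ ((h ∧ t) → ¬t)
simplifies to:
¬h ∨ ¬t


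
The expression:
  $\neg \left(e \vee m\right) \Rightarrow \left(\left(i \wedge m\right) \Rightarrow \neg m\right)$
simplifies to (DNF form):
$\text{True}$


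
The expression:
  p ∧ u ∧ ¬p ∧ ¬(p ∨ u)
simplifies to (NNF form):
False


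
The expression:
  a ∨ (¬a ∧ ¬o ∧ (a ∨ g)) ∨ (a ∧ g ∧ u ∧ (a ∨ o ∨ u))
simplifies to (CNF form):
(a ∨ g) ∧ (a ∨ ¬o)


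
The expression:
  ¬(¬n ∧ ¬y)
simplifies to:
n ∨ y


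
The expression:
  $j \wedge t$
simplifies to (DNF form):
$j \wedge t$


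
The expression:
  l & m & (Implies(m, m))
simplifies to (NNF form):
l & m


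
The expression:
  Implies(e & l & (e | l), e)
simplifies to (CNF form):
True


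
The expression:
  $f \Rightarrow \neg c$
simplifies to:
$\neg c \vee \neg f$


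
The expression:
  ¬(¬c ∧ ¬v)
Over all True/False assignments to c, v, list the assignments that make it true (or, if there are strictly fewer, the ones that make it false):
is false only for:
  c=False, v=False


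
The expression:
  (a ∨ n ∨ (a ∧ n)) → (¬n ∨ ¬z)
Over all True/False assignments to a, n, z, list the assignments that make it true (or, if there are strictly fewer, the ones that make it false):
is false only for:
  a=False, n=True, z=True;
  a=True, n=True, z=True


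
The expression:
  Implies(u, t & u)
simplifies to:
t | ~u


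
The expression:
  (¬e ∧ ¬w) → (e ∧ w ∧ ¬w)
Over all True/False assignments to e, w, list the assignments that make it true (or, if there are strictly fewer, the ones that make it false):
is false only for:
  e=False, w=False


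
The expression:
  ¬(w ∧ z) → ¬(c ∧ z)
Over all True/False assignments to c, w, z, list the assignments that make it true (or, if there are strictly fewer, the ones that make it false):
is false only for:
  c=True, w=False, z=True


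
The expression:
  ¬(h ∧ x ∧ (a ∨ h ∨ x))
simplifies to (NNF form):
¬h ∨ ¬x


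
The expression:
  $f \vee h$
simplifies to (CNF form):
$f \vee h$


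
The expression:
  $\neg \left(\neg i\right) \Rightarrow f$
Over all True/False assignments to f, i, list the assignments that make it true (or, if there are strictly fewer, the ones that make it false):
is false only for:
  f=False, i=True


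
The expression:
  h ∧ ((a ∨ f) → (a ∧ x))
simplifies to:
h ∧ (a ∨ ¬f) ∧ (x ∨ ¬a)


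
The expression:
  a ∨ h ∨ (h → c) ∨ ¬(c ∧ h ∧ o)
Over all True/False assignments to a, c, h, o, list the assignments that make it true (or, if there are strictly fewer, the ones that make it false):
is always true.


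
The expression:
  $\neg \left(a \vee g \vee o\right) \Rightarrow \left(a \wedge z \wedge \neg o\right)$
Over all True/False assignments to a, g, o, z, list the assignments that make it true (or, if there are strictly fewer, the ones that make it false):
is false only for:
  a=False, g=False, o=False, z=False;
  a=False, g=False, o=False, z=True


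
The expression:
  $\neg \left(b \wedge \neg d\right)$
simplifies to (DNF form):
$d \vee \neg b$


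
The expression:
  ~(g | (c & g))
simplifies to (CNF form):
~g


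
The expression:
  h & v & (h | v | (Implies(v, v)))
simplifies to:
h & v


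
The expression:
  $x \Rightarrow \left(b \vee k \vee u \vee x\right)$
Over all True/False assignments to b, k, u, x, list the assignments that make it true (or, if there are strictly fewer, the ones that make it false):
is always true.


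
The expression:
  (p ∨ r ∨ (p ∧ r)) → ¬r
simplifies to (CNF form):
¬r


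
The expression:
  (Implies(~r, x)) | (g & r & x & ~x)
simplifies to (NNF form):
r | x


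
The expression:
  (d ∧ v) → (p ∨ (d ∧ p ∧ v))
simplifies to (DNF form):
p ∨ ¬d ∨ ¬v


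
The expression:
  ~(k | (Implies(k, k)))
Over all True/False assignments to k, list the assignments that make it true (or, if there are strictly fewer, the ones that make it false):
is never true.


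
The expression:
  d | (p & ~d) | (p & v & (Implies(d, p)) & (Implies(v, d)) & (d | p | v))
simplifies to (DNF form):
d | p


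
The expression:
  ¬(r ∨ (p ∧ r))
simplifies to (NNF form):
¬r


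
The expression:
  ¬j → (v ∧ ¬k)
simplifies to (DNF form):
j ∨ (v ∧ ¬k)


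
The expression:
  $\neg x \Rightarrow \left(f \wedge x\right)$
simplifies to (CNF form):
$x$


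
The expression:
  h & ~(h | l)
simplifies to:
False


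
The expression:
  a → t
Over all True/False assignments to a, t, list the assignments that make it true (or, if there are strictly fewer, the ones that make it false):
is false only for:
  a=True, t=False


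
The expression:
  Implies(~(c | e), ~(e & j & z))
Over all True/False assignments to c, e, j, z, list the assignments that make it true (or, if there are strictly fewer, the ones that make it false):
is always true.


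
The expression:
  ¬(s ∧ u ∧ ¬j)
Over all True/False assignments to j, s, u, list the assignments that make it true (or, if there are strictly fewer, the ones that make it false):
is false only for:
  j=False, s=True, u=True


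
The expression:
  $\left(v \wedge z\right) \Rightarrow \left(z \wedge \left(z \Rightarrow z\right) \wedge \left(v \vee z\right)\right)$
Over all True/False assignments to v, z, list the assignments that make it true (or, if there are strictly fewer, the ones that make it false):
is always true.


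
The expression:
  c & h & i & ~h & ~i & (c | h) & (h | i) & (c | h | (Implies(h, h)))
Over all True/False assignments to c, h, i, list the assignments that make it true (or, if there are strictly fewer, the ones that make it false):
is never true.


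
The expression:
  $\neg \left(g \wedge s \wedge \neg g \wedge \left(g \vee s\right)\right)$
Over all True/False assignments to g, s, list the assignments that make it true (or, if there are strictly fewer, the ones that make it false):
is always true.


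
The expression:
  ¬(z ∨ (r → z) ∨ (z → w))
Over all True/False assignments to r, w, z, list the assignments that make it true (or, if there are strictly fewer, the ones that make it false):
is never true.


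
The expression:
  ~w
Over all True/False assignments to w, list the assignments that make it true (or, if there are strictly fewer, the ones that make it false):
is true only for:
  w=False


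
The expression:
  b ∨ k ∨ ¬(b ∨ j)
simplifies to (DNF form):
b ∨ k ∨ ¬j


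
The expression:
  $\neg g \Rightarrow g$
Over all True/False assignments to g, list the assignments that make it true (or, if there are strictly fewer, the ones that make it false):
is true only for:
  g=True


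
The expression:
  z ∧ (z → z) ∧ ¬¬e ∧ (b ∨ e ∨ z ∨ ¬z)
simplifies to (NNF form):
e ∧ z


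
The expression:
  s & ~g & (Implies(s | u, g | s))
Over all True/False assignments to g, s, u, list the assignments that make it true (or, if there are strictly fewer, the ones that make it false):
is true only for:
  g=False, s=True, u=False;
  g=False, s=True, u=True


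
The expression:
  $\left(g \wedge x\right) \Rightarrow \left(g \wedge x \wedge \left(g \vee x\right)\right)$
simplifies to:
$\text{True}$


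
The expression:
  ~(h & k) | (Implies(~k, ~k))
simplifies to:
True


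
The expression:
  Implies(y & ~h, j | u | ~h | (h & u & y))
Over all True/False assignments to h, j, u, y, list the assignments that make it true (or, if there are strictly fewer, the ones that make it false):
is always true.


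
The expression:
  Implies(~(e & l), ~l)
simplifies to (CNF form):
e | ~l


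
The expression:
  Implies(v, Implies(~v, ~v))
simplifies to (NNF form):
True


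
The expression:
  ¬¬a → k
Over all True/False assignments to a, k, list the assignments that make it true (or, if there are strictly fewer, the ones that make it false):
is false only for:
  a=True, k=False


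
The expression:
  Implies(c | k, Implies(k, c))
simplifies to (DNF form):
c | ~k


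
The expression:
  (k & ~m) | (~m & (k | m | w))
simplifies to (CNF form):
~m & (k | w)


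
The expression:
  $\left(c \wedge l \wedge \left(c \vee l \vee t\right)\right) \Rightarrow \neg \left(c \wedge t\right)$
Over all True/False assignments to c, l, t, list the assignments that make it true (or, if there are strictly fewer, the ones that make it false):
is false only for:
  c=True, l=True, t=True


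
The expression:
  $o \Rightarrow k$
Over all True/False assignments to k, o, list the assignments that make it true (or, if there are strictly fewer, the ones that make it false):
is false only for:
  k=False, o=True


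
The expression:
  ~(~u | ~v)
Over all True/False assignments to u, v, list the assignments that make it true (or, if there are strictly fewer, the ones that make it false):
is true only for:
  u=True, v=True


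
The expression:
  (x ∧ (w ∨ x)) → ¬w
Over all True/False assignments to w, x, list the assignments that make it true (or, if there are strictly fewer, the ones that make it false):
is false only for:
  w=True, x=True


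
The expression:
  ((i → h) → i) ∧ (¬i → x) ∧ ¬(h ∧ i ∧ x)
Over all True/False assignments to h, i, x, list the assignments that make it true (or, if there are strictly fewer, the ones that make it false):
is true only for:
  h=False, i=True, x=False;
  h=False, i=True, x=True;
  h=True, i=True, x=False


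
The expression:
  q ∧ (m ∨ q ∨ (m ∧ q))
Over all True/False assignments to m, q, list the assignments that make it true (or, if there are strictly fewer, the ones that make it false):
is true only for:
  m=False, q=True;
  m=True, q=True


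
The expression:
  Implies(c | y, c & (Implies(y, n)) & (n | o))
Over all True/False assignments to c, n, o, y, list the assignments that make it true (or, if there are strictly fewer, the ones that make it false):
is false only for:
  c=False, n=False, o=False, y=True;
  c=False, n=False, o=True, y=True;
  c=False, n=True, o=False, y=True;
  c=False, n=True, o=True, y=True;
  c=True, n=False, o=False, y=False;
  c=True, n=False, o=False, y=True;
  c=True, n=False, o=True, y=True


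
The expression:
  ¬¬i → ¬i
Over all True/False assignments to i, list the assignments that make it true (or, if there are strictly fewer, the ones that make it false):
is true only for:
  i=False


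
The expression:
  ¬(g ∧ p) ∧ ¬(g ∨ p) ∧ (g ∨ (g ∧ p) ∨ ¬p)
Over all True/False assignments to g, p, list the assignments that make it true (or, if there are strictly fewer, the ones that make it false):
is true only for:
  g=False, p=False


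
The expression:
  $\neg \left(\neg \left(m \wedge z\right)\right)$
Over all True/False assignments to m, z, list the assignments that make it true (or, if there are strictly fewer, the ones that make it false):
is true only for:
  m=True, z=True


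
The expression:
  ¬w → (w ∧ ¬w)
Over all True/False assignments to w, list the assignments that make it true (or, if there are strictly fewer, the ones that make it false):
is true only for:
  w=True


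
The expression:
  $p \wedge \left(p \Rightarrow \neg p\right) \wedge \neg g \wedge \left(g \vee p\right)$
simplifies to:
$\text{False}$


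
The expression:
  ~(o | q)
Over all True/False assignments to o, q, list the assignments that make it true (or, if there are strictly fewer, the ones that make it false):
is true only for:
  o=False, q=False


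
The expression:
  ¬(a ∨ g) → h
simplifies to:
a ∨ g ∨ h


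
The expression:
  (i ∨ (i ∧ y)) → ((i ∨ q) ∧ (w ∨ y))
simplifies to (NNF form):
w ∨ y ∨ ¬i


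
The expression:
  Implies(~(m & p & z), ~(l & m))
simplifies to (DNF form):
~l | ~m | (p & z)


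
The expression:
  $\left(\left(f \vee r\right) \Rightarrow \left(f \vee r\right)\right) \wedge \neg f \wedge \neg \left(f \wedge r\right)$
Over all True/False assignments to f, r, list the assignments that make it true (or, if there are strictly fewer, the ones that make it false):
is true only for:
  f=False, r=False;
  f=False, r=True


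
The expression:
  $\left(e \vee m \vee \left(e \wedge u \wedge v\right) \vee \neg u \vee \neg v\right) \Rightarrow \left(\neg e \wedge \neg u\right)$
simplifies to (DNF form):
$\left(\neg e \wedge \neg u\right) \vee \left(v \wedge \neg e \wedge \neg m\right)$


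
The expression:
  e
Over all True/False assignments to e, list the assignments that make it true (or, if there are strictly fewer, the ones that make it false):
is true only for:
  e=True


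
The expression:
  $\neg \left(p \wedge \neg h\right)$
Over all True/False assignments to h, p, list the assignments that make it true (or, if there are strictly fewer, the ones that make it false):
is false only for:
  h=False, p=True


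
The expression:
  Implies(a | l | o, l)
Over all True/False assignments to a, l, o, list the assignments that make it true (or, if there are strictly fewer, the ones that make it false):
is false only for:
  a=False, l=False, o=True;
  a=True, l=False, o=False;
  a=True, l=False, o=True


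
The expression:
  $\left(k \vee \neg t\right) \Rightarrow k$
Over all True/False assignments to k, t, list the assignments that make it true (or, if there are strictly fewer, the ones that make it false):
is false only for:
  k=False, t=False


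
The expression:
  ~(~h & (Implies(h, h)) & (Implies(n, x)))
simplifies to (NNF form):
h | (n & ~x)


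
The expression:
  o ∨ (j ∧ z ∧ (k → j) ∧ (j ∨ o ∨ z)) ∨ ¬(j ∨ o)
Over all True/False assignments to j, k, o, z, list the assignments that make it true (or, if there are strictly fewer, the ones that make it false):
is false only for:
  j=True, k=False, o=False, z=False;
  j=True, k=True, o=False, z=False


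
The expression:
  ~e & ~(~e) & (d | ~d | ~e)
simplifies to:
False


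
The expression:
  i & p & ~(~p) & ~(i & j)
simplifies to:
i & p & ~j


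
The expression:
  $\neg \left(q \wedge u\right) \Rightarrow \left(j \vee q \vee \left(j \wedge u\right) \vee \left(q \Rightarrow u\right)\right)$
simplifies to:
$\text{True}$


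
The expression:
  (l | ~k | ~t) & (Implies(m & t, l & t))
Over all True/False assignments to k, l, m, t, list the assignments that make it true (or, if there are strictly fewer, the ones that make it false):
is false only for:
  k=False, l=False, m=True, t=True;
  k=True, l=False, m=False, t=True;
  k=True, l=False, m=True, t=True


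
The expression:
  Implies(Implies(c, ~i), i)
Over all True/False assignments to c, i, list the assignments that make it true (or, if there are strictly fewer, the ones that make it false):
is true only for:
  c=False, i=True;
  c=True, i=True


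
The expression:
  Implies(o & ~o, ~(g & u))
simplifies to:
True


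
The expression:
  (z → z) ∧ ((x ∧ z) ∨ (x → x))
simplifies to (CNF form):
True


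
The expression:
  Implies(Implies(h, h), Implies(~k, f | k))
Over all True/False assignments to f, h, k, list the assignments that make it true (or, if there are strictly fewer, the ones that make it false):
is false only for:
  f=False, h=False, k=False;
  f=False, h=True, k=False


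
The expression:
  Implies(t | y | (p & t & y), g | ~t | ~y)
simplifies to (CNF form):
g | ~t | ~y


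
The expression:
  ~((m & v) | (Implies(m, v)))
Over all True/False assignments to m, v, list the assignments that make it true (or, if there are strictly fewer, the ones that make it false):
is true only for:
  m=True, v=False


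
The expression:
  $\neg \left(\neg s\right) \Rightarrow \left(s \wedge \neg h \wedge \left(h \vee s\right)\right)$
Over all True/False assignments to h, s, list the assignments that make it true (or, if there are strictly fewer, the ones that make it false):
is false only for:
  h=True, s=True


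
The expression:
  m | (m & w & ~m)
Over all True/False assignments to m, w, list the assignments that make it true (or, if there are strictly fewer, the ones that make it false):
is true only for:
  m=True, w=False;
  m=True, w=True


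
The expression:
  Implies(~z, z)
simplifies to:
z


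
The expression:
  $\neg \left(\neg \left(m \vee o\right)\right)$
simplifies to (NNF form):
$m \vee o$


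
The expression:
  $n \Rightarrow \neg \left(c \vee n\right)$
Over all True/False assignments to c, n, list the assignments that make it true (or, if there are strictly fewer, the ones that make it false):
is true only for:
  c=False, n=False;
  c=True, n=False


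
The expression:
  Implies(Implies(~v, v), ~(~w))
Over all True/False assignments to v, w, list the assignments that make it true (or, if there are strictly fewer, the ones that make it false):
is false only for:
  v=True, w=False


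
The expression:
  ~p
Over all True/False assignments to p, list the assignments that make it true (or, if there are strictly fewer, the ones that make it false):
is true only for:
  p=False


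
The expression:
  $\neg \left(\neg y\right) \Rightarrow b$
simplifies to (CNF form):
$b \vee \neg y$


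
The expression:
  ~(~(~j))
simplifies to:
~j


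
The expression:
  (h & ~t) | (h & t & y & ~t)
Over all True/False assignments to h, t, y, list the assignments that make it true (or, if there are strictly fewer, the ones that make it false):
is true only for:
  h=True, t=False, y=False;
  h=True, t=False, y=True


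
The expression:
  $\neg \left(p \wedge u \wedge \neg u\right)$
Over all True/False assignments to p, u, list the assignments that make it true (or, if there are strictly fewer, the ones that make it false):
is always true.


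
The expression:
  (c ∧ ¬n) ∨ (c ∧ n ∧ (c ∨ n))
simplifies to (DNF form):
c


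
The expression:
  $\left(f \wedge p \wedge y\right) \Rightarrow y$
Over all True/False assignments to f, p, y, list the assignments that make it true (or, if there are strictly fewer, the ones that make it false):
is always true.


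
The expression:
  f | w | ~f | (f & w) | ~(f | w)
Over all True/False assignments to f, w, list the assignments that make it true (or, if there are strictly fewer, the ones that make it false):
is always true.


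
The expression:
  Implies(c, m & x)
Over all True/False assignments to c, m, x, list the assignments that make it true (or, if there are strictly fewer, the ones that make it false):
is false only for:
  c=True, m=False, x=False;
  c=True, m=False, x=True;
  c=True, m=True, x=False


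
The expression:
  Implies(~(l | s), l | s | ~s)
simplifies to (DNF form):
True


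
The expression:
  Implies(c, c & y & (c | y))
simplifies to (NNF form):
y | ~c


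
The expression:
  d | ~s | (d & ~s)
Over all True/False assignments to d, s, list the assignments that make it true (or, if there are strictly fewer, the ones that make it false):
is false only for:
  d=False, s=True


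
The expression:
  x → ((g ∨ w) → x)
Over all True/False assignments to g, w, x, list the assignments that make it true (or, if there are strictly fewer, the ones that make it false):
is always true.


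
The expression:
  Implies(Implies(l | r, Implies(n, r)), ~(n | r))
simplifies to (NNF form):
~r & (l | ~n)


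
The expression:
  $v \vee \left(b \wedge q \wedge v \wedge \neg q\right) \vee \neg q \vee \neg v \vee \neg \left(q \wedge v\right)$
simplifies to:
$\text{True}$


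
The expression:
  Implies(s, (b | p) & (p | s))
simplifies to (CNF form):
b | p | ~s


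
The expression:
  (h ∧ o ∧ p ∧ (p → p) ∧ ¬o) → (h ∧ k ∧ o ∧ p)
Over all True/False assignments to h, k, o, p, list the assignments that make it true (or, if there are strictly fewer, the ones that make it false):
is always true.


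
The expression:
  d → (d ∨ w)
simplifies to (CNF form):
True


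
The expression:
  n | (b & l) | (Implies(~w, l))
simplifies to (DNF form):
l | n | w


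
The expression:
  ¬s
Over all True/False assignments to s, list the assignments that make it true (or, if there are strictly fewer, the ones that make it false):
is true only for:
  s=False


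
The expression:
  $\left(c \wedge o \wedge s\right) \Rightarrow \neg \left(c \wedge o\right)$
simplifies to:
$\neg c \vee \neg o \vee \neg s$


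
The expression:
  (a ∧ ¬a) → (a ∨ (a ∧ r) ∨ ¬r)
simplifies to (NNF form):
True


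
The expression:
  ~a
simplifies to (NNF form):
~a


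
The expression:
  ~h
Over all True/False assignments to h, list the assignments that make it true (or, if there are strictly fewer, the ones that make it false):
is true only for:
  h=False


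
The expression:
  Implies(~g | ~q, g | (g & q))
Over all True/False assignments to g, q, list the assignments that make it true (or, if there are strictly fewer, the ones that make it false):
is true only for:
  g=True, q=False;
  g=True, q=True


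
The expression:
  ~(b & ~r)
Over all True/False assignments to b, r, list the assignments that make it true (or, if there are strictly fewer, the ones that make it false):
is false only for:
  b=True, r=False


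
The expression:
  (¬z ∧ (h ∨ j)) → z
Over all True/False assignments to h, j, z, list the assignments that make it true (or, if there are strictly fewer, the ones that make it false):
is false only for:
  h=False, j=True, z=False;
  h=True, j=False, z=False;
  h=True, j=True, z=False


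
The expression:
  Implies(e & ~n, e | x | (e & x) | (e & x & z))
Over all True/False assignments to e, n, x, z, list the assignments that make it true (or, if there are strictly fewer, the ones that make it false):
is always true.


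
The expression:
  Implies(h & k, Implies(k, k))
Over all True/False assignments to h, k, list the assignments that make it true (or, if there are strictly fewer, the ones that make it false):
is always true.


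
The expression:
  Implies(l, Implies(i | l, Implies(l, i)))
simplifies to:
i | ~l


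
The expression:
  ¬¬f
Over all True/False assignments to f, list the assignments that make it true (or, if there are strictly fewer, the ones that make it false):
is true only for:
  f=True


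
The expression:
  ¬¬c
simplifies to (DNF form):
c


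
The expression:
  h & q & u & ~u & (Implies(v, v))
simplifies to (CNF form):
False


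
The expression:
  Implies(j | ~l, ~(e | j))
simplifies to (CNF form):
~j & (l | ~e)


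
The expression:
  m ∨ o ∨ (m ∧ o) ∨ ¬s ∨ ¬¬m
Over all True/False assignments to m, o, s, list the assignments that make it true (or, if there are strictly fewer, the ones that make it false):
is false only for:
  m=False, o=False, s=True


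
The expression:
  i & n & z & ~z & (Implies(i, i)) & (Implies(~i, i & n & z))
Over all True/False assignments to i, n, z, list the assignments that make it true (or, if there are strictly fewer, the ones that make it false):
is never true.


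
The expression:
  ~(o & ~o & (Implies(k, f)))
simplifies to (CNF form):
True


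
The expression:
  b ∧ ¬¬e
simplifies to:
b ∧ e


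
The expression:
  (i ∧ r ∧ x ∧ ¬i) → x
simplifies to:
True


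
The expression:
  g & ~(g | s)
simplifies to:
False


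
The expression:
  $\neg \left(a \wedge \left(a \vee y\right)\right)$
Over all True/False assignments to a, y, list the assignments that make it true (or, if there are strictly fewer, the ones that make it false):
is true only for:
  a=False, y=False;
  a=False, y=True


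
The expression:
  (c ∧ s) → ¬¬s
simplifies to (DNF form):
True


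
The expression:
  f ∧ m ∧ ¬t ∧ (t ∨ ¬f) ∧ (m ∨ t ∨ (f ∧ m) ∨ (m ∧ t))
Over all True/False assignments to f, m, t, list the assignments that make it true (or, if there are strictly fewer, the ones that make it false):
is never true.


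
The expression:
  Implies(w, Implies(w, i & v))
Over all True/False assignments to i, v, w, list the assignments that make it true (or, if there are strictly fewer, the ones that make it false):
is false only for:
  i=False, v=False, w=True;
  i=False, v=True, w=True;
  i=True, v=False, w=True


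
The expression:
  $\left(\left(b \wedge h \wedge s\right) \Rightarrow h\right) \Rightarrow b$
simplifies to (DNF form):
$b$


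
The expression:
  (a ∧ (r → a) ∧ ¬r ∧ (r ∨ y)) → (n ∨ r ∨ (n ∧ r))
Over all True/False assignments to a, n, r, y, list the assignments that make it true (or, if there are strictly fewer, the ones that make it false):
is false only for:
  a=True, n=False, r=False, y=True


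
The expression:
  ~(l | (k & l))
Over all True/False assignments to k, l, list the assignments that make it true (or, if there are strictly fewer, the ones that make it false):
is true only for:
  k=False, l=False;
  k=True, l=False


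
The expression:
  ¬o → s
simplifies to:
o ∨ s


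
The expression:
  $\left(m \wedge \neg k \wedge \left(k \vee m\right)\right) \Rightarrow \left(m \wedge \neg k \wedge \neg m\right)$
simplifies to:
$k \vee \neg m$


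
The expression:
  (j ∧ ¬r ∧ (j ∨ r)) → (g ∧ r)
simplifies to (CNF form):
r ∨ ¬j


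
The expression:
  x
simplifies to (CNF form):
x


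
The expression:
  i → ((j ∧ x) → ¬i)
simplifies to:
¬i ∨ ¬j ∨ ¬x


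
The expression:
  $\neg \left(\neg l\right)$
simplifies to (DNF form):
$l$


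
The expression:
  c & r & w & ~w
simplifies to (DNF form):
False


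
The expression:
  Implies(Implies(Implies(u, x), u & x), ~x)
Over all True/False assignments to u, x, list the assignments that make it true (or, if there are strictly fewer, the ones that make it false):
is false only for:
  u=True, x=True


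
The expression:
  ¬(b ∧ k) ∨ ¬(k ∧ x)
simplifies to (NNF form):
¬b ∨ ¬k ∨ ¬x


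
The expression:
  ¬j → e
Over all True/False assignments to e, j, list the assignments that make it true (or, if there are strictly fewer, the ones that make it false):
is false only for:
  e=False, j=False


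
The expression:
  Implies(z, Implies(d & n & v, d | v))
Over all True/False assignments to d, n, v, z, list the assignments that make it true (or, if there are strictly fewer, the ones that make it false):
is always true.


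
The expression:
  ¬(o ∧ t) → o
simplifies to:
o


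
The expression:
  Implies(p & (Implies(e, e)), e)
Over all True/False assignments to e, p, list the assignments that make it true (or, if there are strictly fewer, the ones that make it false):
is false only for:
  e=False, p=True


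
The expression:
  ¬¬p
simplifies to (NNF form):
p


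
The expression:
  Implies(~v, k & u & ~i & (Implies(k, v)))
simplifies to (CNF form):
v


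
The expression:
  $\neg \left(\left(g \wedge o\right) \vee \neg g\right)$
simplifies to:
$g \wedge \neg o$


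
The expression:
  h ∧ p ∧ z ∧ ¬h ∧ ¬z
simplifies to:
False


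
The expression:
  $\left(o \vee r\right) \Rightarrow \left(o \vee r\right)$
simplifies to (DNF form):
$\text{True}$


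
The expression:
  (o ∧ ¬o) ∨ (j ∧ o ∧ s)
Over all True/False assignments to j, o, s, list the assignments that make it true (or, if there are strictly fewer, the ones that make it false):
is true only for:
  j=True, o=True, s=True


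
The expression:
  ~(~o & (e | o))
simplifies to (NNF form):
o | ~e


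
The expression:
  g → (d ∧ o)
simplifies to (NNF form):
(d ∧ o) ∨ ¬g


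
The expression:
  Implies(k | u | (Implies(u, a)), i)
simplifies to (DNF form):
i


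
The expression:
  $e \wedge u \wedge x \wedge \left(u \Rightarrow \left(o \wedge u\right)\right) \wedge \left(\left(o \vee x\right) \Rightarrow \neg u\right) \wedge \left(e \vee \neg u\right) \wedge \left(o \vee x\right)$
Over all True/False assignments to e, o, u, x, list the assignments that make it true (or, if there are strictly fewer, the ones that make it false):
is never true.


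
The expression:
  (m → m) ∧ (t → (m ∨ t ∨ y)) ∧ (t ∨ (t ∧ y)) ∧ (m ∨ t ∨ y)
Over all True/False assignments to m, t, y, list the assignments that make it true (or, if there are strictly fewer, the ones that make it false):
is true only for:
  m=False, t=True, y=False;
  m=False, t=True, y=True;
  m=True, t=True, y=False;
  m=True, t=True, y=True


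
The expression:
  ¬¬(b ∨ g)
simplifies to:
b ∨ g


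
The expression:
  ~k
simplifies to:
~k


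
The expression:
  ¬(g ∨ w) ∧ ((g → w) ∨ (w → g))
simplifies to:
¬g ∧ ¬w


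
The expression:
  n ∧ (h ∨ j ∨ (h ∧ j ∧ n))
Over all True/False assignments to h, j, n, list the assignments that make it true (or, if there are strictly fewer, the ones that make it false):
is true only for:
  h=False, j=True, n=True;
  h=True, j=False, n=True;
  h=True, j=True, n=True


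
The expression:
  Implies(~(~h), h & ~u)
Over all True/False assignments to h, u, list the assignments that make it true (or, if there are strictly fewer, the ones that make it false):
is false only for:
  h=True, u=True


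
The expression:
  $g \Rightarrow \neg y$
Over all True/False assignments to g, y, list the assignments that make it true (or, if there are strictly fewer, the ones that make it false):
is false only for:
  g=True, y=True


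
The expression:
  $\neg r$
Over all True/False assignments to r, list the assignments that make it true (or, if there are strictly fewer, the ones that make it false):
is true only for:
  r=False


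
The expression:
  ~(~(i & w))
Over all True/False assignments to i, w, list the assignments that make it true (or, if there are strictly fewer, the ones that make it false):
is true only for:
  i=True, w=True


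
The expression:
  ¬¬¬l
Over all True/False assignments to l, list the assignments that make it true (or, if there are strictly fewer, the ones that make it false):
is true only for:
  l=False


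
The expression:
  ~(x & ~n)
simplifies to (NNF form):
n | ~x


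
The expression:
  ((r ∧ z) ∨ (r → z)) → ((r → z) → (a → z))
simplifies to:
r ∨ z ∨ ¬a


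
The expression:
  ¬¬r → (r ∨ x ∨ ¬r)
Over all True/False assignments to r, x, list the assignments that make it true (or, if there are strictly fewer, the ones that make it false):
is always true.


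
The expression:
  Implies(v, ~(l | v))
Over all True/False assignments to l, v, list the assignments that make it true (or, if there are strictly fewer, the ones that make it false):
is true only for:
  l=False, v=False;
  l=True, v=False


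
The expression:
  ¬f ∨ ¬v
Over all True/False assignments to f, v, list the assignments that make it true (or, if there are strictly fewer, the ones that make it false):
is false only for:
  f=True, v=True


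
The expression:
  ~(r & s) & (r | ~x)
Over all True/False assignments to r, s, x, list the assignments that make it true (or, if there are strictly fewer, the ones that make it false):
is true only for:
  r=False, s=False, x=False;
  r=False, s=True, x=False;
  r=True, s=False, x=False;
  r=True, s=False, x=True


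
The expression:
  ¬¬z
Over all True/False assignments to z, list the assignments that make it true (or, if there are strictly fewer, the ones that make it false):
is true only for:
  z=True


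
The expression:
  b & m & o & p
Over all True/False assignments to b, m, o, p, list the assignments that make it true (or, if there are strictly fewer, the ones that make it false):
is true only for:
  b=True, m=True, o=True, p=True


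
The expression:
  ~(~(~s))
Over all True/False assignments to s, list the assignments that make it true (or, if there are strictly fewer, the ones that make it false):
is true only for:
  s=False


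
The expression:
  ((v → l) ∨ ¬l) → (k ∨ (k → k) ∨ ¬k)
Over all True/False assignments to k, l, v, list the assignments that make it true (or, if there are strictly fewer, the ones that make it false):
is always true.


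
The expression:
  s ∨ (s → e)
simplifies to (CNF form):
True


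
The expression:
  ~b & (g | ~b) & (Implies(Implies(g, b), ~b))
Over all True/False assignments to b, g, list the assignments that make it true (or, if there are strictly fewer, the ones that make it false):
is true only for:
  b=False, g=False;
  b=False, g=True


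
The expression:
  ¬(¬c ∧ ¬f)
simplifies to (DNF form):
c ∨ f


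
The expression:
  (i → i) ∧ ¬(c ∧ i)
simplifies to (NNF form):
¬c ∨ ¬i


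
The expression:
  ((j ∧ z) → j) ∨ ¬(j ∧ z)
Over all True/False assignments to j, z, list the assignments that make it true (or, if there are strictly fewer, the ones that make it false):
is always true.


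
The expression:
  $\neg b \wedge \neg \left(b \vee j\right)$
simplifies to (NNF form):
$\neg b \wedge \neg j$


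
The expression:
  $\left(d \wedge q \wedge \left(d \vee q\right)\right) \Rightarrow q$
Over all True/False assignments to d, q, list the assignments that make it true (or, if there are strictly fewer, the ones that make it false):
is always true.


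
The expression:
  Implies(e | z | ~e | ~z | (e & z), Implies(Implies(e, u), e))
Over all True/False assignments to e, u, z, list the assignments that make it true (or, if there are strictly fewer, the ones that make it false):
is true only for:
  e=True, u=False, z=False;
  e=True, u=False, z=True;
  e=True, u=True, z=False;
  e=True, u=True, z=True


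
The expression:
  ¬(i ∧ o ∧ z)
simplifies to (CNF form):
¬i ∨ ¬o ∨ ¬z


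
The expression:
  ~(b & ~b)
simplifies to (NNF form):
True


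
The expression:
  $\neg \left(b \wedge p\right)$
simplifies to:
$\neg b \vee \neg p$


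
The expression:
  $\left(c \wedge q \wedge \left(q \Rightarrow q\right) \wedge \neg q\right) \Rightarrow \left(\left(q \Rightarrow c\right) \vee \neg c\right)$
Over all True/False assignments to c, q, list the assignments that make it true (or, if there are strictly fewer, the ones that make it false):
is always true.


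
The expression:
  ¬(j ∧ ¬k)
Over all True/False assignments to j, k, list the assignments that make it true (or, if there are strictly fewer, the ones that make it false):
is false only for:
  j=True, k=False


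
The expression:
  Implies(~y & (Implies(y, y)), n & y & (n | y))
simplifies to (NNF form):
y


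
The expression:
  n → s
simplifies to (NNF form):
s ∨ ¬n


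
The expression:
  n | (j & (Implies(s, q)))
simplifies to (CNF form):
(j | n) & (n | q | ~s)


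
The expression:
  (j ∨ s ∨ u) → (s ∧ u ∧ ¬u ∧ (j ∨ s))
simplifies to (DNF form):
¬j ∧ ¬s ∧ ¬u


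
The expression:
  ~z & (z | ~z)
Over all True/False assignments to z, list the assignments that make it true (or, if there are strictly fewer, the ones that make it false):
is true only for:
  z=False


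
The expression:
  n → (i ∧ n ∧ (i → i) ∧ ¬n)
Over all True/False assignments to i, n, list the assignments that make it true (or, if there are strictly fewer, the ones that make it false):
is true only for:
  i=False, n=False;
  i=True, n=False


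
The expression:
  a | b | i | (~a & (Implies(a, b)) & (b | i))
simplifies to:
a | b | i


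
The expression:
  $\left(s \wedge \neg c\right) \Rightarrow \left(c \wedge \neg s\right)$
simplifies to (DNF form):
$c \vee \neg s$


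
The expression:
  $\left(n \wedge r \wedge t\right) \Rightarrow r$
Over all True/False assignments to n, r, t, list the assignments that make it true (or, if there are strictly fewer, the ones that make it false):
is always true.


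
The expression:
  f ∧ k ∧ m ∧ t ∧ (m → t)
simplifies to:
f ∧ k ∧ m ∧ t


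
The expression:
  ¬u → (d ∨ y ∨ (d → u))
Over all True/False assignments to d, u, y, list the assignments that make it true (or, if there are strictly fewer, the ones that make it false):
is always true.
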